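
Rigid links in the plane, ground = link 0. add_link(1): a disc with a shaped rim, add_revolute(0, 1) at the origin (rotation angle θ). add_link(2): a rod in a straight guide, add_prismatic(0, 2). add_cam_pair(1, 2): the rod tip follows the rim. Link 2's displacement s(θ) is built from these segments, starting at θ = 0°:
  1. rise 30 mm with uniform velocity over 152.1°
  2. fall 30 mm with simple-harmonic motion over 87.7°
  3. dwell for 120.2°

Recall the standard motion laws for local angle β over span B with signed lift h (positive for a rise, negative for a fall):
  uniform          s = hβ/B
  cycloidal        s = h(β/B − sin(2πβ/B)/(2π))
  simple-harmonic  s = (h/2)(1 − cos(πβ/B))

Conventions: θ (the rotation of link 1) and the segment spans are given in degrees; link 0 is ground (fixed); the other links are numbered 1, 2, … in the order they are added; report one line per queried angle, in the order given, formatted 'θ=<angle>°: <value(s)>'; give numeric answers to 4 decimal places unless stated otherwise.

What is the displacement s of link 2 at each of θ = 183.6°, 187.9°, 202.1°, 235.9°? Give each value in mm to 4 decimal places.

segment 1 (0° to 152.1°, uniform, h = 30) is passed completely: s = 0.0000 + (30) = 30.0000
θ = 183.6° falls in segment 2 (152.1° to 239.8°, simple-harmonic, h = -30): β = 183.6 − 152.1 = 31.5°, B = 87.7°; Δs = -30/2·(1 − cos(π·0.3592)) = -8.5783; s = 30.0000 − 8.5783 = 21.4217
θ = 187.9° falls in segment 2 (152.1° to 239.8°, simple-harmonic, h = -30): β = 187.9 − 152.1 = 35.8°, B = 87.7°; Δs = -30/2·(1 − cos(π·0.4082)) = -10.7342; s = 30.0000 − 10.7342 = 19.2658
θ = 202.1° falls in segment 2 (152.1° to 239.8°, simple-harmonic, h = -30): β = 202.1 − 152.1 = 50°, B = 87.7°; Δs = -30/2·(1 − cos(π·0.5701)) = -18.2779; s = 30.0000 − 18.2779 = 11.7221
θ = 235.9° falls in segment 2 (152.1° to 239.8°, simple-harmonic, h = -30): β = 235.9 − 152.1 = 83.8°, B = 87.7°; Δs = -30/2·(1 − cos(π·0.9555)) = -29.8539; s = 30.0000 − 29.8539 = 0.1461

θ=183.6°: 21.4217
θ=187.9°: 19.2658
θ=202.1°: 11.7221
θ=235.9°: 0.1461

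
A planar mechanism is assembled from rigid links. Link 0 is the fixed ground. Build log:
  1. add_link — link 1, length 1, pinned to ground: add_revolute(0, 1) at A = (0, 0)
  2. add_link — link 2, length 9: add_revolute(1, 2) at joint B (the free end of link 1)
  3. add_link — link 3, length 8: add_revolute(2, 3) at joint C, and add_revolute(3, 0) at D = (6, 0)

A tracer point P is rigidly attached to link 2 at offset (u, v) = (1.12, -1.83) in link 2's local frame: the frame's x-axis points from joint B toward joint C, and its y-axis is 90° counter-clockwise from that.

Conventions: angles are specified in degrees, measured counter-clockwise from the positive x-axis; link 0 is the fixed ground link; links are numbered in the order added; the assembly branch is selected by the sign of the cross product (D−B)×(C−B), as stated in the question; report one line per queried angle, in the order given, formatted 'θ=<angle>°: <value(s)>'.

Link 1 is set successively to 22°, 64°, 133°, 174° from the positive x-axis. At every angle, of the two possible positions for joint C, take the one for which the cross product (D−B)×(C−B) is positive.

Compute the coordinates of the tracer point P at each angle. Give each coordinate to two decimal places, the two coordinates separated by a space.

A=(0,0), D=(6.00,0)
θ=22°: B = A + 1.00·(cos22°, sin22°) = (0.9272, 0.3746)
θ=22°: |BD| = 5.0866
θ=22°: circle(B,9.00) ∩ circle(D,8.00): a=4.2144, h=7.9523
θ=22°:   candidates: C₊=(5.7158,7.9949) cross=40.450; C₋=(4.5445,-7.8665) cross=-40.450
θ=22°:   branch + wants cross > 0 → take C=(5.7158,7.9949) (cross=40.450)
θ=22°: ex = (C−B)/|BC| = (0.5321,0.8467); ey = (-0.8467,0.5321)
θ=22°: P = B + 1.12·ex + -1.83·ey = (3.0726,0.3492)
θ=64°: B = A + 1.00·(cos64°, sin64°) = (0.4384, 0.8988)
θ=64°: |BD| = 5.6338
θ=64°: circle(B,9.00) ∩ circle(D,8.00): a=4.3256, h=7.8923
θ=64°:   candidates: C₊=(5.9677,7.9999) cross=44.464; C₋=(3.4495,-7.5825) cross=-44.464
θ=64°:   branch + wants cross > 0 → take C=(5.9677,7.9999) (cross=44.464)
θ=64°: ex = (C−B)/|BC| = (0.6144,0.7890); ey = (-0.7890,0.6144)
θ=64°: P = B + 1.12·ex + -1.83·ey = (2.5704,0.6582)
θ=133°: B = A + 1.00·(cos133°, sin133°) = (-0.6820, 0.7314)
θ=133°: |BD| = 6.7219
θ=133°: circle(B,9.00) ∩ circle(D,8.00): a=4.6255, h=7.7204
θ=133°:   candidates: C₊=(4.7560,7.9027) cross=51.896; C₋=(3.0760,-7.4465) cross=-51.896
θ=133°:   branch + wants cross > 0 → take C=(4.7560,7.9027) (cross=51.896)
θ=133°: ex = (C−B)/|BC| = (0.6042,0.7968); ey = (-0.7968,0.6042)
θ=133°: P = B + 1.12·ex + -1.83·ey = (1.4529,0.5181)
θ=174°: B = A + 1.00·(cos174°, sin174°) = (-0.9945, 0.1045)
θ=174°: |BD| = 6.9953
θ=174°: circle(B,9.00) ∩ circle(D,8.00): a=4.7128, h=7.6675
θ=174°:   candidates: C₊=(3.8323,7.7007) cross=53.636; C₋=(3.6031,-7.6325) cross=-53.636
θ=174°:   branch + wants cross > 0 → take C=(3.8323,7.7007) (cross=53.636)
θ=174°: ex = (C−B)/|BC| = (0.5363,0.8440); ey = (-0.8440,0.5363)
θ=174°: P = B + 1.12·ex + -1.83·ey = (1.1507,0.0684)

θ=22°: 3.07 0.35
θ=64°: 2.57 0.66
θ=133°: 1.45 0.52
θ=174°: 1.15 0.07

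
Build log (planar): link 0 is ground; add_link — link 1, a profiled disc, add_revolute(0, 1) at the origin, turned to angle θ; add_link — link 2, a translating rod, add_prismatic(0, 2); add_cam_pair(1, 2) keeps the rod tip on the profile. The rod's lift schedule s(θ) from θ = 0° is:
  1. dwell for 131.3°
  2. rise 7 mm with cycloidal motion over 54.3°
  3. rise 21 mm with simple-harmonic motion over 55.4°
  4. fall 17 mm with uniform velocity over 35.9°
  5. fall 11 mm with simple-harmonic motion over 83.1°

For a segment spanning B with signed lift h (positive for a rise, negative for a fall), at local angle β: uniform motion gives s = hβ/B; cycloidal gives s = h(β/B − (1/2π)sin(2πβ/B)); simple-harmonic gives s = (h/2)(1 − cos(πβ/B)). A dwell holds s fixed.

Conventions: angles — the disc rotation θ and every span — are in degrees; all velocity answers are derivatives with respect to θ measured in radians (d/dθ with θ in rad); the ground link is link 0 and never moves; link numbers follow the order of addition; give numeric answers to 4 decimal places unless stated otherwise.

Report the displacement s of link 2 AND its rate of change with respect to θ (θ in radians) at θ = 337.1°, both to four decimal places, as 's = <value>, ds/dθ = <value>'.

seg 1 [0°–131.3°] dwell: s stays 0.0000
seg 2 [131.3°–185.6°] cycloidal, h=7: full span → s += 7 → s = 7.0000
seg 3 [185.6°–241°] simple-harmonic, h=21: full span → s += 21 → s = 28.0000
seg 4 [241°–276.9°] uniform, h=-17: full span → s += -17 → s = 11.0000
seg 5 [276.9°–360°] simple-harmonic, h=-11: θ=337.1° here. β=60.2, B=83.1. -11/2·(1 − cos(π·0.7244)) = -9.0644 → s = 1.9356
velocity in seg [276.9°–360°] (simple-harmonic), θ in radians: β = 60.2° = 1.0507 rad, B = 83.1° = 1.4504 rad; ds/dθ = (πh/(2B)) sin(πβ/B) = (π·(-11)/(2·1.4504)) sin(π·0.7244) = -9.072867 mm/rad

s = 1.9356, ds/dθ = -9.0729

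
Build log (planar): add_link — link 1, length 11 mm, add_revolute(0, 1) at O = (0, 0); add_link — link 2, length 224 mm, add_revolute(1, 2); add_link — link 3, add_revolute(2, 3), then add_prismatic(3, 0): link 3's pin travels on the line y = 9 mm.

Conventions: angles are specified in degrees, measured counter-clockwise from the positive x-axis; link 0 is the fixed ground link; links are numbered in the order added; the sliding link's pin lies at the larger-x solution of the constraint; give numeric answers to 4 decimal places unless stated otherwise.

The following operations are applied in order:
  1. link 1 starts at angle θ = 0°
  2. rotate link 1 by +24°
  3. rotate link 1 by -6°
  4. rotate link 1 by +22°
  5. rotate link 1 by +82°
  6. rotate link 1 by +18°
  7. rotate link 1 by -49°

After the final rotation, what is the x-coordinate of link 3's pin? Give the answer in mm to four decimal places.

geometry: r = 11 mm, L = 224 mm, e = 9 mm; θ starts at 0°
rotate link 1 by +24°: θ ← 0° +24° = 24°
rotate link 1 by -6°: θ ← 24° -6° = 18°
rotate link 1 by +22°: θ ← 18° +22° = 40°
rotate link 1 by +82°: θ ← 40° +82° = 122°
rotate link 1 by +18°: θ ← 122° +18° = 140°
rotate link 1 by -49°: θ ← 140° -49° = 91°
crank pin P = (r cos θ, r sin θ) = (-0.191976, 10.998325)
h = r sin θ − e = 10.998325 − 9 = 1.998325
x = r cos θ + √(L² − h²) = -0.191976 + 223.991086 = 223.799110

223.7991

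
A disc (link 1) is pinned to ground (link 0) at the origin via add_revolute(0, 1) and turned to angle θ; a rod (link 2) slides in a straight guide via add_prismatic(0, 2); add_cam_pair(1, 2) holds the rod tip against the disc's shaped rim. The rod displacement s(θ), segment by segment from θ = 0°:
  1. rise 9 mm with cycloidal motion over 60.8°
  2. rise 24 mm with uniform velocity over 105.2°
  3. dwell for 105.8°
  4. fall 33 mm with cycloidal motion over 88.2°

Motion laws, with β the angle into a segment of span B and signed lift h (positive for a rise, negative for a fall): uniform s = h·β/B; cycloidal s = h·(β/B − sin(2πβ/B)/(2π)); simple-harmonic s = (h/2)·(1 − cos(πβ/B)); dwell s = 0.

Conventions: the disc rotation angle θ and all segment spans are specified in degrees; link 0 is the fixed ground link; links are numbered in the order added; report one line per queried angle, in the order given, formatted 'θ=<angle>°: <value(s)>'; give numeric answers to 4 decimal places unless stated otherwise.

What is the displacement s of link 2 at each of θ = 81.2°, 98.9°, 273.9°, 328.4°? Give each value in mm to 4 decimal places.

segment 1 (0° to 60.8°, cycloidal, h = 9) is passed completely: s = 0.0000 + (9) = 9.0000
θ = 81.2° falls in segment 2 (60.8° to 166°, uniform, h = 24): β = 81.2 − 60.8 = 20.4°, B = 105.2°; Δs = 24·20.4/105.2 = 4.6540; s = 9.0000 + 4.6540 = 13.6540
θ = 98.9° falls in segment 2 (60.8° to 166°, uniform, h = 24): β = 98.9 − 60.8 = 38.1°, B = 105.2°; Δs = 24·38.1/105.2 = 8.6920; s = 9.0000 + 8.6920 = 17.6920
segment 2 (60.8° to 166°, uniform, h = 24) is passed completely: s = 9.0000 + (24) = 33.0000
segment 3 (166° to 271.8°, dwell): s unchanged at 33.0000
θ = 273.9° falls in segment 4 (271.8° to 360°, cycloidal, h = -33): β = 273.9 − 271.8 = 2.1°, B = 88.2°; Δs = -33·(0.0238 − sin(2π·0.0238)/(2π)) = -0.0029; s = 33.0000 − 0.0029 = 32.9971
θ = 328.4° falls in segment 4 (271.8° to 360°, cycloidal, h = -33): β = 328.4 − 271.8 = 56.6°, B = 88.2°; Δs = -33·(0.6417 − sin(2π·0.6417)/(2π)) = -25.2597; s = 33.0000 − 25.2597 = 7.7403

θ=81.2°: 13.6540
θ=98.9°: 17.6920
θ=273.9°: 32.9971
θ=328.4°: 7.7403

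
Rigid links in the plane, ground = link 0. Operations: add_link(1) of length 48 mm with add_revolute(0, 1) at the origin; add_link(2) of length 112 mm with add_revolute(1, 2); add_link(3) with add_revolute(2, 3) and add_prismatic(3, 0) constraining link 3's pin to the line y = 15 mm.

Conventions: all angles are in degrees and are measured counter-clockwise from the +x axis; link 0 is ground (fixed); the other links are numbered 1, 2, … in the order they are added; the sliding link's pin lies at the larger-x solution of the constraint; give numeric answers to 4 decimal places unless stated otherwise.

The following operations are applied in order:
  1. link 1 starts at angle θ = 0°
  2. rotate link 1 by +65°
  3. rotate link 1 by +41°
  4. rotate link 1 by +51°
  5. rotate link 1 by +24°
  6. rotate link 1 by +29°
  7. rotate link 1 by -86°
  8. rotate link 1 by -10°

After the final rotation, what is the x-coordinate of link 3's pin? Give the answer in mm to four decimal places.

geometry: r = 48 mm, L = 112 mm, e = 15 mm; θ starts at 0°
rotate link 1 by +65°: θ ← 0° +65° = 65°
rotate link 1 by +41°: θ ← 65° +41° = 106°
rotate link 1 by +51°: θ ← 106° +51° = 157°
rotate link 1 by +24°: θ ← 157° +24° = 181°
rotate link 1 by +29°: θ ← 181° +29° = 210°
rotate link 1 by -86°: θ ← 210° -86° = 124°
rotate link 1 by -10°: θ ← 124° -10° = 114°
crank pin P = (r cos θ, r sin θ) = (-19.523359, 43.850182)
h = r sin θ − e = 43.850182 − 15 = 28.850182
x = r cos θ + √(L² − h²) = -19.523359 + 108.220456 = 88.697097

88.6971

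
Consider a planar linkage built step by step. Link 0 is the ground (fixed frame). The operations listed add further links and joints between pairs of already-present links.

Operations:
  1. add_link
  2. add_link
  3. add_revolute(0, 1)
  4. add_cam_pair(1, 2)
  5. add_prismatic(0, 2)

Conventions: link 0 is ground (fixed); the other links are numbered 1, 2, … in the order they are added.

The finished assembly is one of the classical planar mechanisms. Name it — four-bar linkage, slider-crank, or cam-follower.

links: 3 (incl. ground); joints: 1 revolute, 1 prismatic, 1 higher (cam) pair, forming one closed loop
3 links, revolute + prismatic + higher pair in one loop → cam-follower

cam-follower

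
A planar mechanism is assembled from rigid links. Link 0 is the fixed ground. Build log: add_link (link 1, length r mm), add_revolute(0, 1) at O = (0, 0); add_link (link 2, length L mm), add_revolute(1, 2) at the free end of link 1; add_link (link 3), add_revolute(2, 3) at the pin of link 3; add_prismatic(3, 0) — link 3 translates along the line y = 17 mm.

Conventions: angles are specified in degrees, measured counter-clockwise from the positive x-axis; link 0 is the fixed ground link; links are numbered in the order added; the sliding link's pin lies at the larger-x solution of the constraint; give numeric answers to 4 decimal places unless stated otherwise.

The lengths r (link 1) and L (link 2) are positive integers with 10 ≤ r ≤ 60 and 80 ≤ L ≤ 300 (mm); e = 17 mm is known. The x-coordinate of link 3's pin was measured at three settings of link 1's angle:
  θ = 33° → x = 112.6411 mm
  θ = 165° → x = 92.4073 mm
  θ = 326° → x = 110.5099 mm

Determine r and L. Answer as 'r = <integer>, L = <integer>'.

constraint per measurement: (x − r cos θ)² + (r sin θ − e)² = L²
subtracting the θ₁ and θ₂ equations cancels the r² and L² terms:
r = (x₁² − x₂²) / (2[(x₁cos θ₁ + e sin θ₁) − (x₂cos θ₂ + e sin θ₂)]) = 11.0000 → r = 11
L² = (x₁ − r cos θ₁)² + (r sin θ₁ − e)² = 10816.0094 → L = 104.0000 → L = 104
check at θ₃=326°: x = 110.5099 (printed 110.5099) ✓

r = 11, L = 104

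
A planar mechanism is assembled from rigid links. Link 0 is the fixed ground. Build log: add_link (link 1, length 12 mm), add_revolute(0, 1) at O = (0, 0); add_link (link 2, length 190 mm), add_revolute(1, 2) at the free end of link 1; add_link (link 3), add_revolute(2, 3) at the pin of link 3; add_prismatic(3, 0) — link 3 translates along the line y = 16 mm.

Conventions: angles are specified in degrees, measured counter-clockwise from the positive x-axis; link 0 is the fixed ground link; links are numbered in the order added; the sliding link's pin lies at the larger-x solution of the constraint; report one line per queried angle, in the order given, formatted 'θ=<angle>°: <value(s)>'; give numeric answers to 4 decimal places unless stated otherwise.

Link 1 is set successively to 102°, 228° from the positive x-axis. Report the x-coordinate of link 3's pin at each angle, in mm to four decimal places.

geometry: r = 12 mm, L = 190 mm, e = 16 mm
θ=102°: crank pin P = (r cos θ, r sin θ) = (-2.494940, 11.737771)
θ=102°: h = r sin θ − e = 11.737771 − 16 = -4.262229
θ=102°: x = r cos θ + √(L² − h²) = -2.494940 + 189.952187 = 187.457247
θ=228°: crank pin P = (r cos θ, r sin θ) = (-8.029567, -8.917738)
θ=228°: h = r sin θ − e = -8.917738 − 16 = -24.917738
θ=228°: x = r cos θ + √(L² − h²) = -8.029567 + 188.358983 = 180.329415

θ=102°: 187.4572
θ=228°: 180.3294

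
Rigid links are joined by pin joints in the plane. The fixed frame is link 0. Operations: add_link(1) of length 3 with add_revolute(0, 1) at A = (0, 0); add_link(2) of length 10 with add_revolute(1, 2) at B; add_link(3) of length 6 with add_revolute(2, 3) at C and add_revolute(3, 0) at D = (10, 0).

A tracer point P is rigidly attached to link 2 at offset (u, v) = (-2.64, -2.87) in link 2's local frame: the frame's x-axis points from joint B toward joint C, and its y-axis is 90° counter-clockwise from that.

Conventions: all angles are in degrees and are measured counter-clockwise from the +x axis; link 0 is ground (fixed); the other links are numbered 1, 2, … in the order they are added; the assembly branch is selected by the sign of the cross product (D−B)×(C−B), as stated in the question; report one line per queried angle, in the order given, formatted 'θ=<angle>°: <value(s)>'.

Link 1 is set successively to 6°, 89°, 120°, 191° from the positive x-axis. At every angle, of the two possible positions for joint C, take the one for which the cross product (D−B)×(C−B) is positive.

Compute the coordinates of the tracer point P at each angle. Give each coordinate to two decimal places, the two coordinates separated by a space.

A=(0,0), D=(10.00,0)
θ=6°: B = A + 3.00·(cos6°, sin6°) = (2.9836, 0.3136)
θ=6°: |BD| = 7.0234
θ=6°: circle(B,10.00) ∩ circle(D,6.00): a=8.0679, h=5.9084
θ=6°:   candidates: C₊=(11.3072,5.8559) cross=41.497; C₋=(10.7796,-5.9491) cross=-41.497
θ=6°:   branch + wants cross > 0 → take C=(11.3072,5.8559) (cross=41.497)
θ=6°: ex = (C−B)/|BC| = (0.8324,0.5542); ey = (-0.5542,0.8324)
θ=6°: P = B + -2.64·ex + -2.87·ey = (2.3768,-3.5385)
θ=89°: B = A + 3.00·(cos89°, sin89°) = (0.0524, 2.9995)
θ=89°: |BD| = 10.3900
θ=89°: circle(B,10.00) ∩ circle(D,6.00): a=8.2749, h=5.6148
θ=89°:   candidates: C₊=(9.5959,5.9864) cross=58.338; C₋=(6.3540,-4.7651) cross=-58.338
θ=89°:   branch + wants cross > 0 → take C=(9.5959,5.9864) (cross=58.338)
θ=89°: ex = (C−B)/|BC| = (0.9544,0.2987); ey = (-0.2987,0.9544)
θ=89°: P = B + -2.64·ex + -2.87·ey = (-1.6099,-0.5280)
θ=120°: B = A + 3.00·(cos120°, sin120°) = (-1.5000, 2.5981)
θ=120°: |BD| = 11.7898
θ=120°: circle(B,10.00) ∩ circle(D,6.00): a=8.6091, h=5.0875
θ=120°:   candidates: C₊=(8.0186,5.6634) cross=59.981; C₋=(5.7764,-4.2616) cross=-59.981
θ=120°:   branch + wants cross > 0 → take C=(8.0186,5.6634) (cross=59.981)
θ=120°: ex = (C−B)/|BC| = (0.9519,0.3065); ey = (-0.3065,0.9519)
θ=120°: P = B + -2.64·ex + -2.87·ey = (-3.1332,-0.9430)
θ=191°: B = A + 3.00·(cos191°, sin191°) = (-2.9449, -0.5724)
θ=191°: |BD| = 12.9575
θ=191°: circle(B,10.00) ∩ circle(D,6.00): a=8.9484, h=4.4639
θ=191°:   candidates: C₊=(5.7976,4.2825) cross=57.841; C₋=(6.1920,-4.6367) cross=-57.841
θ=191°:   branch + wants cross > 0 → take C=(5.7976,4.2825) (cross=57.841)
θ=191°: ex = (C−B)/|BC| = (0.8742,0.4855); ey = (-0.4855,0.8742)
θ=191°: P = B + -2.64·ex + -2.87·ey = (-3.8595,-4.3632)

θ=6°: 2.38 -3.54
θ=89°: -1.61 -0.53
θ=120°: -3.13 -0.94
θ=191°: -3.86 -4.36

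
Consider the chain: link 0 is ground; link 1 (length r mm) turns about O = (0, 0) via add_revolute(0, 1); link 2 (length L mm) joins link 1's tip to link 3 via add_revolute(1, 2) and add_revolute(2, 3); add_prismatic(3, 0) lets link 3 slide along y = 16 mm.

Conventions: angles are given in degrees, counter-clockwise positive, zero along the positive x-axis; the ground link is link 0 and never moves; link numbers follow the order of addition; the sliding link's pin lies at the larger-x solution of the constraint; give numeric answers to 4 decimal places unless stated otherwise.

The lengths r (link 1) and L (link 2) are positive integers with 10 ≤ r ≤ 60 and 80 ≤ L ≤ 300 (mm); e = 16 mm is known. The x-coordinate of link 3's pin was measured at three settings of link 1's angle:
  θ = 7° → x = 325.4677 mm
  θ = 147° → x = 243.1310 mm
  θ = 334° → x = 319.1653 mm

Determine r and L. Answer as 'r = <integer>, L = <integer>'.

constraint per measurement: (x − r cos θ)² + (r sin θ − e)² = L²
subtracting the θ₁ and θ₂ equations cancels the r² and L² terms:
r = (x₁² − x₂²) / (2[(x₁cos θ₁ + e sin θ₁) − (x₂cos θ₂ + e sin θ₂)]) = 45.0000 → r = 45
L² = (x₁ − r cos θ₁)² + (r sin θ₁ − e)² = 78960.9777 → L = 281.0000 → L = 281
check at θ₃=334°: x = 319.1653 (printed 319.1653) ✓

r = 45, L = 281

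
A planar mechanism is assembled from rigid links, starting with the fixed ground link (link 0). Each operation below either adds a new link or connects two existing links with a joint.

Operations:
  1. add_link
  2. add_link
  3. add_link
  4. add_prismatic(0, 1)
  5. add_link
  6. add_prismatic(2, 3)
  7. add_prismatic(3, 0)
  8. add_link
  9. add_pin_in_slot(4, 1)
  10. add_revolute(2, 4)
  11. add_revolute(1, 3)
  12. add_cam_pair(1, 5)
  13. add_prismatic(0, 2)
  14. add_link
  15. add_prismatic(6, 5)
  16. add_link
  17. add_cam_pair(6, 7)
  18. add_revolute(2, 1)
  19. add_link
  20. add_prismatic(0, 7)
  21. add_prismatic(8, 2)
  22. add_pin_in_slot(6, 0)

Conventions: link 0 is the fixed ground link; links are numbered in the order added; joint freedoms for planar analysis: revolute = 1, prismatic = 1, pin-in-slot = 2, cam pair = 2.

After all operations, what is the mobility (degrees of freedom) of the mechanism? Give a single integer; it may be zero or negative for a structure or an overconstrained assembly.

(L,J1,J2)=(1,0,0); link0 fixed
link1: (2,0,0)
link2: (3,0,0)
link3: (4,0,0)
P 0-1 [J1]: (4,1,0)
link4: (5,1,0)
P 2-3 [J1]: (5,2,0)
P 3-0 [J1]: (5,3,0)
link5: (6,3,0)
PS 4-1 [J2]: (6,3,1)
R 2-4 [J1]: (6,4,1)
R 1-3 [J1]: (6,5,1)
C 1-5 [J2]: (6,5,2)
P 0-2 [J1]: (6,6,2)
link6: (7,6,2)
P 6-5 [J1]: (7,7,2)
link7: (8,7,2)
C 6-7 [J2]: (8,7,3)
R 2-1 [J1]: (8,8,3)
link8: (9,8,3)
P 0-7 [J1]: (9,9,3)
P 8-2 [J1]: (9,10,3)
PS 6-0 [J2]: (9,10,4)
Grübler: 3·8 − 2·10 − 4 = 0

M = 0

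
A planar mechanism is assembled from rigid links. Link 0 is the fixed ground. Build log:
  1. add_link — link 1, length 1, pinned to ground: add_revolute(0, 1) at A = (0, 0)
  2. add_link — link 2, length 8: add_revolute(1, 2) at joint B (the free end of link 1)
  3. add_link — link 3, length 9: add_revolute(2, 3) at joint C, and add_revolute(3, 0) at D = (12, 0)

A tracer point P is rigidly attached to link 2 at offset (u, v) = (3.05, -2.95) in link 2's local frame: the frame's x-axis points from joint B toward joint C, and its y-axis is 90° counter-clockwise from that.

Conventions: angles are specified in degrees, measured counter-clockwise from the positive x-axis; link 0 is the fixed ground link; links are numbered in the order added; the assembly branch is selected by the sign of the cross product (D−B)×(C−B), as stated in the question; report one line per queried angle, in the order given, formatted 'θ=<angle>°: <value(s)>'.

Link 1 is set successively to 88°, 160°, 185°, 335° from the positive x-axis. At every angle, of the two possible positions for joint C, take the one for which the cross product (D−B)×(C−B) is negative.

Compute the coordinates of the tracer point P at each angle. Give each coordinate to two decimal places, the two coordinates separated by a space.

A=(0,0), D=(12.00,0)
θ=88°: B = A + 1.00·(cos88°, sin88°) = (0.0349, 0.9994)
θ=88°: |BD| = 12.0068
θ=88°: circle(B,8.00) ∩ circle(D,9.00): a=5.2954, h=5.9965
θ=88°:   candidates: C₊=(5.8111,6.5343) cross=71.999; C₋=(4.8128,-5.4171) cross=-71.999
θ=88°:   branch - wants cross < 0 → take C=(4.8128,-5.4171) (cross=-71.999)
θ=88°: ex = (C−B)/|BC| = (0.5972,-0.8021); ey = (0.8021,0.5972)
θ=88°: P = B + 3.05·ex + -2.95·ey = (-0.5096,-3.2088)
θ=160°: B = A + 1.00·(cos160°, sin160°) = (-0.9397, 0.3420)
θ=160°: |BD| = 12.9442
θ=160°: circle(B,8.00) ∩ circle(D,9.00): a=5.8154, h=5.4937
θ=160°:   candidates: C₊=(5.0189,5.6801) cross=71.111; C₋=(4.7286,-5.3034) cross=-71.111
θ=160°:   branch - wants cross < 0 → take C=(4.7286,-5.3034) (cross=-71.111)
θ=160°: ex = (C−B)/|BC| = (0.7085,-0.7057); ey = (0.7057,0.7085)
θ=160°: P = B + 3.05·ex + -2.95·ey = (-0.8604,-3.9005)
θ=185°: B = A + 1.00·(cos185°, sin185°) = (-0.9962, -0.0872)
θ=185°: |BD| = 12.9965
θ=185°: circle(B,8.00) ∩ circle(D,9.00): a=5.8442, h=5.4631
θ=185°:   candidates: C₊=(4.8113,5.4150) cross=71.001; C₋=(4.8845,-5.5109) cross=-71.001
θ=185°:   branch - wants cross < 0 → take C=(4.8845,-5.5109) (cross=-71.001)
θ=185°: ex = (C−B)/|BC| = (0.7351,-0.6780); ey = (0.6780,0.7351)
θ=185°: P = B + 3.05·ex + -2.95·ey = (-0.7542,-4.3235)
θ=335°: B = A + 1.00·(cos335°, sin335°) = (0.9063, -0.4226)
θ=335°: |BD| = 11.1017
θ=335°: circle(B,8.00) ∩ circle(D,9.00): a=4.7852, h=6.4111
θ=335°:   candidates: C₊=(5.4440,6.1660) cross=71.174; C₋=(5.9321,-6.6469) cross=-71.174
θ=335°:   branch - wants cross < 0 → take C=(5.9321,-6.6469) (cross=-71.174)
θ=335°: ex = (C−B)/|BC| = (0.6282,-0.7780); ey = (0.7780,0.6282)
θ=335°: P = B + 3.05·ex + -2.95·ey = (0.5272,-4.6489)

θ=88°: -0.51 -3.21
θ=160°: -0.86 -3.90
θ=185°: -0.75 -4.32
θ=335°: 0.53 -4.65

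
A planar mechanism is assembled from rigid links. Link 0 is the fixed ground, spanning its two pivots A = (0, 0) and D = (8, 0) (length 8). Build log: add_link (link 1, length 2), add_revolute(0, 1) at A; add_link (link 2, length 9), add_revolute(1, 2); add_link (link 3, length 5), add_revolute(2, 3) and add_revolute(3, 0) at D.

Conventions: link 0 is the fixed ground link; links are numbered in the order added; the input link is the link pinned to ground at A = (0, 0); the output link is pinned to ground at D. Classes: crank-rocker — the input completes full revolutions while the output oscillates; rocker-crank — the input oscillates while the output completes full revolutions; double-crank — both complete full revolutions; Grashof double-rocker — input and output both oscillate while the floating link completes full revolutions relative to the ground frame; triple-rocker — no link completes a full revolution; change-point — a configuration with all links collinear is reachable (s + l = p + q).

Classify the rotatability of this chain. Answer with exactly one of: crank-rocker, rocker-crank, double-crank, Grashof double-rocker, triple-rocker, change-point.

lengths: ground=8, input=2, coupler=9, output=5
sorted: s=2 (shortest), l=9 (longest), p+q=13
s + l = 11 vs p + q = 13
s + l < p + q (Grashof) with shortest = input link → crank-rocker

crank-rocker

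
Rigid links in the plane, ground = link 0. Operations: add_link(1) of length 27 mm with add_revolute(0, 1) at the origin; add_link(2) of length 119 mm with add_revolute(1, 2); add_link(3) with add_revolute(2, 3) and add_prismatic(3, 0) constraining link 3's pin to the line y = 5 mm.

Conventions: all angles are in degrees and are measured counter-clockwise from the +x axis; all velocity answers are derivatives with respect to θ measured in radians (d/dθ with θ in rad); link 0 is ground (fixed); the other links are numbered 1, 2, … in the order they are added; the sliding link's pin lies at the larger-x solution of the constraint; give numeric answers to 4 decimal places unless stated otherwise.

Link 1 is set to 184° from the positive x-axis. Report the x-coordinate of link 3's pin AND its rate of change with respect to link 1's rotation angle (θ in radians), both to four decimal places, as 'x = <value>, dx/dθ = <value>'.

geometry: r = 27 mm, L = 119 mm, e = 5 mm
crank pin P = (r cos θ, r sin θ) = (-26.934229, -1.883425)
h = r sin θ − e = -1.883425 − 5 = -6.883425
x = r cos θ + √(L² − h²) = -26.934229 + 118.800751 = 91.866522
dx/dθ = −r sin θ − h·r cos θ/√(L² − h²) (θ in radians; h = -6.883425) = 0.322831

x = 91.8665, dx/dθ = 0.3228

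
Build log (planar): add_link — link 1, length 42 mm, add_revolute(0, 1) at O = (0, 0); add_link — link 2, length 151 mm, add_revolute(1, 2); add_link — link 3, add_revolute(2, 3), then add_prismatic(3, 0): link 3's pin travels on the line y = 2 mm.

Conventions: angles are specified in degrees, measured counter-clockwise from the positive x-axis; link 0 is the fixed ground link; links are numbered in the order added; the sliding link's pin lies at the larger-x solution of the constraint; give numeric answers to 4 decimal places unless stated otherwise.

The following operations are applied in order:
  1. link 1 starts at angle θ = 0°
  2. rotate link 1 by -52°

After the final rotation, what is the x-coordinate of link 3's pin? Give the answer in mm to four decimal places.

geometry: r = 42 mm, L = 151 mm, e = 2 mm; θ starts at 0°
rotate link 1 by -52°: θ ← 0° -52° = -52°
crank pin P = (r cos θ, r sin θ) = (25.857782, -33.096452)
h = r sin θ − e = -33.096452 − 2 = -35.096452
x = r cos θ + √(L² − h²) = 25.857782 + 146.864697 = 172.722478

172.7225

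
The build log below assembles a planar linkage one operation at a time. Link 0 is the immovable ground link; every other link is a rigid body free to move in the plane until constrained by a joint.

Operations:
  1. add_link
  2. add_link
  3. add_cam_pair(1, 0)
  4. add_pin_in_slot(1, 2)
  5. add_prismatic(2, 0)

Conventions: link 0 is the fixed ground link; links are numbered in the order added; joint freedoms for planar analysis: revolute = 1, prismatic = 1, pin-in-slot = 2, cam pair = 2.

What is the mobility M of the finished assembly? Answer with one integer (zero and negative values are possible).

L=1 J1=0 J2=0
add link → L=2 J1=0 J2=0
add link → L=3 J1=0 J2=0
C@1,0 dof=2 J2 → L=3 J1=0 J2=1
PS@1,2 dof=2 J2 → L=3 J1=0 J2=2
P@2,0 dof=1 J1 → L=3 J1=1 J2=2
M=3(L−1)−2J1−J2=3·2−2·1−2=2

M = 2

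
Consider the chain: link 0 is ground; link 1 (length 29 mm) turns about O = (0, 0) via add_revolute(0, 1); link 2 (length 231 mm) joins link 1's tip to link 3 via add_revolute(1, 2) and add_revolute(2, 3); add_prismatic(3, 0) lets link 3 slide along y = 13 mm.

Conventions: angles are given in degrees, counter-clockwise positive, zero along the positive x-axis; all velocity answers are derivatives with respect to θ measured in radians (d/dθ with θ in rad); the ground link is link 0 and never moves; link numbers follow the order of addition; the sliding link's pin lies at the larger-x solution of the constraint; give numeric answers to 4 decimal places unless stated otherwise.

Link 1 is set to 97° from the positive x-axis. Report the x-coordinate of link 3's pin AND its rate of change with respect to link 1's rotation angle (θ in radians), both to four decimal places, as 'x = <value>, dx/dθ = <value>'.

geometry: r = 29 mm, L = 231 mm, e = 13 mm
crank pin P = (r cos θ, r sin θ) = (-3.534211, 28.783838)
h = r sin θ − e = 28.783838 − 13 = 15.783838
x = r cos θ + √(L² − h²) = -3.534211 + 230.460128 = 226.925917
dx/dθ = −r sin θ − h·r cos θ/√(L² − h²) (θ in radians; h = 15.783838) = -28.541786

x = 226.9259, dx/dθ = -28.5418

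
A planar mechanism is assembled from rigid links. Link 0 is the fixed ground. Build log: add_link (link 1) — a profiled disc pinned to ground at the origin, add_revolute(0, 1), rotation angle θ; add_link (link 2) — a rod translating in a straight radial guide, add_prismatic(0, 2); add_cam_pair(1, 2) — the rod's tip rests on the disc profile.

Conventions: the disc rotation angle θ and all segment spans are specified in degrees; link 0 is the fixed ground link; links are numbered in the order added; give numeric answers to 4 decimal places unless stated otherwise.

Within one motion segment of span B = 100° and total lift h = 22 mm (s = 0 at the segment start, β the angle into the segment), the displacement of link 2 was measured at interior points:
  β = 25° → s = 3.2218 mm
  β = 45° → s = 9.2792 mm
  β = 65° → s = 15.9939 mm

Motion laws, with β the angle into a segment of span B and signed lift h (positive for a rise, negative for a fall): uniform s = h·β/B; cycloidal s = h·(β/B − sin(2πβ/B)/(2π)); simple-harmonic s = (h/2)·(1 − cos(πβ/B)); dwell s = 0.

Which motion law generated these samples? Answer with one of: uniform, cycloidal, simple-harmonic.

candidates at β/B = r: uniform s = h·r (linear in β); cycloidal s = h·(r − sin(2πr)/(2π)); simple-harmonic s = (h/2)(1 − cos(πr))
β=25°: printed 3.2218 | uniform 5.5000, cycloidal 1.9986, simple-harmonic 3.2218
β=45°: printed 9.2792 | uniform 9.9000, cycloidal 8.8180, simple-harmonic 9.2792
β=65°: printed 15.9939 | uniform 14.3000, cycloidal 17.1327, simple-harmonic 15.9939
only one law matches every sample → simple-harmonic

simple-harmonic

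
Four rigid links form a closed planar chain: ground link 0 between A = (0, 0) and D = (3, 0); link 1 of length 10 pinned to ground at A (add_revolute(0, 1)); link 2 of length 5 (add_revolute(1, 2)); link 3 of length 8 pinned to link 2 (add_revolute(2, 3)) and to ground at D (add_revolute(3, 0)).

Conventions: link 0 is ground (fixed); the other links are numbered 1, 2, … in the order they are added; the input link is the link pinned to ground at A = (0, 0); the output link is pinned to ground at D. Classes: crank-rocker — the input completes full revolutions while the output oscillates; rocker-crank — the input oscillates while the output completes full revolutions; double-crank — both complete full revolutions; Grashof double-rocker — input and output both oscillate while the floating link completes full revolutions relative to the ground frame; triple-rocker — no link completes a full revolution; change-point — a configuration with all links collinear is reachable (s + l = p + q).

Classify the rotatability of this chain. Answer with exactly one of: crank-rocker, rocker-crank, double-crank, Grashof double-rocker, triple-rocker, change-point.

lengths: ground=3, input=10, coupler=5, output=8
sorted: s=3 (shortest), l=10 (longest), p+q=13
s + l = 13 vs p + q = 13
s + l = p + q → change-point (collinear configuration reachable)

change-point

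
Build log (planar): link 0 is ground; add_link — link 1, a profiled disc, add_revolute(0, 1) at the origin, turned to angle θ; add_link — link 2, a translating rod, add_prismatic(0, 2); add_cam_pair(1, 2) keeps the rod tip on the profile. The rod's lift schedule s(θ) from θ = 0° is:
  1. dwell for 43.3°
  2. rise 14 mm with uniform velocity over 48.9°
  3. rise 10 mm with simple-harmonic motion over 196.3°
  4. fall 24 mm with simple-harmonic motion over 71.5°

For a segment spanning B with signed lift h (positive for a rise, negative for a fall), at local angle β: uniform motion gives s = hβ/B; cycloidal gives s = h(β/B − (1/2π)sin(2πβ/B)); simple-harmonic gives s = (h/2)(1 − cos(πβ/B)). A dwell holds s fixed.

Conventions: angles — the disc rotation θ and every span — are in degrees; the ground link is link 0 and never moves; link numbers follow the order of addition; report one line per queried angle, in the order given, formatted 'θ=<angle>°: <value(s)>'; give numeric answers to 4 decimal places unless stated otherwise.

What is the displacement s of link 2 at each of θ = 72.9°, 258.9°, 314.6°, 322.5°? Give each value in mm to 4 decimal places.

seg 1 [0°–43.3°] dwell: s stays 0.0000
seg 2 [43.3°–92.2°] uniform, h=14: θ=72.9° here. β=29.6, B=48.9. 14·29.6/48.9 = 8.4744 → s = 8.4744
seg 2 [43.3°–92.2°] uniform, h=14: full span → s += 14 → s = 14.0000
seg 3 [92.2°–288.5°] simple-harmonic, h=10: θ=258.9° here. β=166.7, B=196.3. 10/2·(1 − cos(π·0.8492)) = 9.4494 → s = 23.4494
seg 3 [92.2°–288.5°] simple-harmonic, h=10: full span → s += 10 → s = 24.0000
seg 4 [288.5°–360°] simple-harmonic, h=-24: θ=314.6° here. β=26.1, B=71.5. -24/2·(1 − cos(π·0.3650)) = -7.0630 → s = 16.9370
seg 4 [288.5°–360°] simple-harmonic, h=-24: θ=322.5° here. β=34, B=71.5. -24/2·(1 − cos(π·0.4755)) = -11.0782 → s = 12.9218

θ=72.9°: 8.4744
θ=258.9°: 23.4494
θ=314.6°: 16.9370
θ=322.5°: 12.9218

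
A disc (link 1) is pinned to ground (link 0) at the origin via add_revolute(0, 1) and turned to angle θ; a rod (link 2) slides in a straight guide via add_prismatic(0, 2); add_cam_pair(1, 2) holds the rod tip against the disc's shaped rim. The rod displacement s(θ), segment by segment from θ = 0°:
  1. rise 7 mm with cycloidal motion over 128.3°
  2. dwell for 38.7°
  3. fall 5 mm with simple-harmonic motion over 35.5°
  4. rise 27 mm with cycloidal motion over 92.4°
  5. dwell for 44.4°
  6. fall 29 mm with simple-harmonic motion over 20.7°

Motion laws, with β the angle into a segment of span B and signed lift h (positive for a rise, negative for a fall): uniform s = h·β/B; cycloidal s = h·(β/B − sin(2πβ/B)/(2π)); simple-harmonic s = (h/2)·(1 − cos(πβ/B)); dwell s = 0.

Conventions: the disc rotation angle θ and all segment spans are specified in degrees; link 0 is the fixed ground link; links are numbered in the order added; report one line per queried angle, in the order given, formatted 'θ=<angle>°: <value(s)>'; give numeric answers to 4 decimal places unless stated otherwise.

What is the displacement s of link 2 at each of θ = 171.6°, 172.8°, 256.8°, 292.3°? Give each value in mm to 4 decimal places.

segment 1 (0° to 128.3°, cycloidal, h = 7) is passed completely: s = 0.0000 + (7) = 7.0000
segment 2 (128.3° to 167°, dwell): s unchanged at 7.0000
θ = 171.6° falls in segment 3 (167° to 202.5°, simple-harmonic, h = -5): β = 171.6 − 167 = 4.6°, B = 35.5°; Δs = -5/2·(1 − cos(π·0.1296)) = -0.2043; s = 7.0000 − 0.2043 = 6.7957
θ = 172.8° falls in segment 3 (167° to 202.5°, simple-harmonic, h = -5): β = 172.8 − 167 = 5.8°, B = 35.5°; Δs = -5/2·(1 − cos(π·0.1634)) = -0.3221; s = 7.0000 − 0.3221 = 6.6779
segment 3 (167° to 202.5°, simple-harmonic, h = -5) is passed completely: s = 7.0000 + (-5) = 2.0000
θ = 256.8° falls in segment 4 (202.5° to 294.9°, cycloidal, h = 27): β = 256.8 − 202.5 = 54.3°, B = 92.4°; Δs = 27·(0.5877 − sin(2π·0.5877)/(2π)) = 18.1159; s = 2.0000 + 18.1159 = 20.1159
θ = 292.3° falls in segment 4 (202.5° to 294.9°, cycloidal, h = 27): β = 292.3 − 202.5 = 89.8°, B = 92.4°; Δs = 27·(0.9719 − sin(2π·0.9719)/(2π)) = 26.9960; s = 2.0000 + 26.9960 = 28.9960

θ=171.6°: 6.7957
θ=172.8°: 6.6779
θ=256.8°: 20.1159
θ=292.3°: 28.9960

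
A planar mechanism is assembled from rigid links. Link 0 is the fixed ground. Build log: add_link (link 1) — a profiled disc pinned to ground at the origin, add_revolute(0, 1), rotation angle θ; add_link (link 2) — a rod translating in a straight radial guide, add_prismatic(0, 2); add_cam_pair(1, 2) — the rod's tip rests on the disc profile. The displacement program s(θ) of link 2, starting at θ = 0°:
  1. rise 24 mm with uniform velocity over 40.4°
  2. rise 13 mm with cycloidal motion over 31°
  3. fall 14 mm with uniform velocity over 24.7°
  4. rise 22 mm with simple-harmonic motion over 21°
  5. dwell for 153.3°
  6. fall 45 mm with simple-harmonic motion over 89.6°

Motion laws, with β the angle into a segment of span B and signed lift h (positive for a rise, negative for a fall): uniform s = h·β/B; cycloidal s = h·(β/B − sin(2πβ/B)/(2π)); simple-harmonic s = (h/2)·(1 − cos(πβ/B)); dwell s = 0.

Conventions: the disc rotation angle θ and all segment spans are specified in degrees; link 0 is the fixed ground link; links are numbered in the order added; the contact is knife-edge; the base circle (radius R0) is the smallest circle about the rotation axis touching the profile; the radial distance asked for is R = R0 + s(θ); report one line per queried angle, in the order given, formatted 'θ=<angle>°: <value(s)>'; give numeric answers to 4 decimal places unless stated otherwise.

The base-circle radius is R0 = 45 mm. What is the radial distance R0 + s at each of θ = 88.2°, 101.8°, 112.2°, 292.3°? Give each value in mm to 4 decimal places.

seg 1 [0°–40.4°] uniform, h=24: full span → s += 24 → s = 24.0000
seg 2 [40.4°–71.4°] cycloidal, h=13: full span → s += 13 → s = 37.0000
seg 3 [71.4°–96.1°] uniform, h=-14: θ=88.2° here. β=16.8, B=24.7. -14·16.8/24.7 = -9.5223 → s = 27.4777
seg 3 [71.4°–96.1°] uniform, h=-14: full span → s += -14 → s = 23.0000
seg 4 [96.1°–117.1°] simple-harmonic, h=22: θ=101.8° here. β=5.7, B=21. 22/2·(1 − cos(π·0.2714)) = 3.7627 → s = 26.7627
seg 4 [96.1°–117.1°] simple-harmonic, h=22: θ=112.2° here. β=16.1, B=21. 22/2·(1 − cos(π·0.7667)) = 19.1746 → s = 42.1746
seg 4 [96.1°–117.1°] simple-harmonic, h=22: full span → s += 22 → s = 45.0000
seg 5 [117.1°–270.4°] dwell: s stays 45.0000
seg 6 [270.4°–360°] simple-harmonic, h=-45: θ=292.3° here. β=21.9, B=89.6. -45/2·(1 − cos(π·0.2444)) = -6.3136 → s = 38.6864
θ=88.2°: R = R0 + s = 45 + 27.4777 = 72.4777
θ=101.8°: R = R0 + s = 45 + 26.7627 = 71.7627
θ=112.2°: R = R0 + s = 45 + 42.1746 = 87.1746
θ=292.3°: R = R0 + s = 45 + 38.6864 = 83.6864

θ=88.2°: 72.4777
θ=101.8°: 71.7627
θ=112.2°: 87.1746
θ=292.3°: 83.6864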